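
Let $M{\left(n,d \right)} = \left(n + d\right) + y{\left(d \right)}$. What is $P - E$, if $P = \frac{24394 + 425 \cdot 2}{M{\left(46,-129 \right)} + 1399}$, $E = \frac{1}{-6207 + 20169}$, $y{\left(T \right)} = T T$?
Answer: $\frac{352438771}{250715634} \approx 1.4057$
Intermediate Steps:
$y{\left(T \right)} = T^{2}$
$M{\left(n,d \right)} = d + n + d^{2}$ ($M{\left(n,d \right)} = \left(n + d\right) + d^{2} = \left(d + n\right) + d^{2} = d + n + d^{2}$)
$E = \frac{1}{13962} \approx 7.1623 \cdot 10^{-5}$
$P = \frac{25244}{17957}$ ($P = \frac{24394 + 425 \cdot 2}{\left(-129 + 46 + \left(-129\right)^{2}\right) + 1399} = \frac{24394 + 850}{\left(-129 + 46 + 16641\right) + 1399} = \frac{25244}{16558 + 1399} = \frac{25244}{17957} \approx 1.4058$)
$P - E = \frac{25244}{17957} - \frac{1}{13962} = \frac{352438771}{250715634}$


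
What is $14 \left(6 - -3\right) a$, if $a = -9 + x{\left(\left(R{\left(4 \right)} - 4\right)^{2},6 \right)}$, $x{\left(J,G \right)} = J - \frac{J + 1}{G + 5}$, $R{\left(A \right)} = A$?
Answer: $- \frac{12600}{11} \approx -1145.5$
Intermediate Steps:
$x{\left(J,G \right)} = J - \frac{1 + J}{5 + G}$
$a = - \frac{100}{11}$ ($a = -9 + \frac{-1 + 4 \left(4 - 4\right)^{2} + 6 \left(4 - 4\right)^{2}}{5 + 6} = -9 + \frac{-1 + 4 \cdot 0^{2} + 6 \cdot 0^{2}}{11} = -9 + \frac{-1 + 4 \cdot 0 + 6 \cdot 0}{11} = -9 + \frac{-1 + 0 + 0}{11} = -9 + \frac{1}{11} \left(-1\right) = -9 - \frac{1}{11} = - \frac{100}{11} \approx -9.0909$)
$14 \left(6 - -3\right) a = 14 \left(6 - -3\right) \left(- \frac{100}{11}\right) = 14 \left(6 + 3\right) \left(- \frac{100}{11}\right) = 14 \cdot 9 \left(- \frac{100}{11}\right) = 126 \left(- \frac{100}{11}\right) = - \frac{12600}{11}$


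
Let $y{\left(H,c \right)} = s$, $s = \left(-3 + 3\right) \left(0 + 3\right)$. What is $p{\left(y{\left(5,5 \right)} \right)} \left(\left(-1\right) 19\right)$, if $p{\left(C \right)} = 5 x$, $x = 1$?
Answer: $-95$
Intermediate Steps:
$s = 0$ ($s = 0 \cdot 3 = 0$)
$y{\left(H,c \right)} = 0$
$p{\left(C \right)} = 5$ ($p{\left(C \right)} = 5 \cdot 1 = 5$)
$p{\left(y{\left(5,5 \right)} \right)} \left(\left(-1\right) 19\right) = 5 \left(\left(-1\right) 19\right) = 5 \left(-19\right) = -95$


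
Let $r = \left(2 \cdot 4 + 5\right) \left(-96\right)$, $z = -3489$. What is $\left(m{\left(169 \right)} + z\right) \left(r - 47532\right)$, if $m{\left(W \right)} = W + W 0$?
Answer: $161949600$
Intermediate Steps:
$m{\left(W \right)} = W$ ($m{\left(W \right)} = W + 0 = W$)
$r = -1248$ ($r = \left(8 + 5\right) \left(-96\right) = 13 \left(-96\right) = -1248$)
$\left(m{\left(169 \right)} + z\right) \left(r - 47532\right) = \left(169 - 3489\right) \left(-1248 - 47532\right) = \left(-3320\right) \left(-48780\right) = 161949600$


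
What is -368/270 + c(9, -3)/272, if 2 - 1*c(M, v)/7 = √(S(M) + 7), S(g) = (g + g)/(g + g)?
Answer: -24079/18360 - 7*√2/136 ≈ -1.3843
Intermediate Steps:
S(g) = 1 (S(g) = (2*g)/((2*g)) = (2*g)*(1/(2*g)) = 1)
c(M, v) = 14 - 14*√2 (c(M, v) = 14 - 7*√(1 + 7) = 14 - 14*√2)
-368/270 + c(9, -3)/272 = -368/270 + (14 - 14*√2)/272 = -368*1/270 + (14 - 14*√2)*(1/272) = -184/135 + (7/136 - 7*√2/136) = -24079/18360 - 7*√2/136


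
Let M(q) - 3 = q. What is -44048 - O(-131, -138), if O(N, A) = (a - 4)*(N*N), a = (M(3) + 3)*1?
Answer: -129853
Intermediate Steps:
M(q) = 3 + q
a = 9 (a = ((3 + 3) + 3)*1 = (6 + 3)*1 = 9*1 = 9)
O(N, A) = 5*N² (O(N, A) = (9 - 4)*(N*N) = 5*N²)
-44048 - O(-131, -138) = -44048 - 5*(-131)² = -44048 - 5*17161 = -44048 - 1*85805 = -44048 - 85805 = -129853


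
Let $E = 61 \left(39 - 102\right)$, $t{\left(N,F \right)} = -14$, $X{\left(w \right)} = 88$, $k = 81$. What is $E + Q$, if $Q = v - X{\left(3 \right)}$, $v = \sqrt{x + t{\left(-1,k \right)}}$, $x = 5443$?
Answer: $-3931 + \sqrt{5429} \approx -3857.3$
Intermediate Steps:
$v = \sqrt{5429}$ ($v = \sqrt{5443 - 14} = \sqrt{5429} \approx 73.682$)
$E = -3843$ ($E = 61 \left(-63\right) = -3843$)
$Q = -88 + \sqrt{5429}$ ($Q = \sqrt{5429} - 88 = -88 + \sqrt{5429} \approx -14.318$)
$E + Q = -3843 - \left(88 - \sqrt{5429}\right) = -3931 + \sqrt{5429}$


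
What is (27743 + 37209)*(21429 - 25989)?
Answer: -296181120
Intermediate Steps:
(27743 + 37209)*(21429 - 25989) = 64952*(-4560) = -296181120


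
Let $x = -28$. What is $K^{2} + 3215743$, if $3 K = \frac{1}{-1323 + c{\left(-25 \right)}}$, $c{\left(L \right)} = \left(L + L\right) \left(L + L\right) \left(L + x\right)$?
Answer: $\frac{518304960621580024}{161177357961} \approx 3.2157 \cdot 10^{6}$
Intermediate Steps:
$c{\left(L \right)} = 4 L^{2} \left(-28 + L\right)$ ($c{\left(L \right)} = \left(L + L\right) \left(L + L\right) \left(L - 28\right) = 2 L 2 L \left(-28 + L\right) = 4 L^{2} \left(-28 + L\right)$)
$K = - \frac{1}{401469}$ ($K = \frac{1}{3 \left(-1323 + 4 \left(-25\right)^{2} \left(-28 - 25\right)\right)} = \frac{1}{3 \left(-1323 + 4 \cdot 625 \left(-53\right)\right)} = \frac{1}{3 \left(-1323 - 132500\right)} = \frac{1}{3 \left(-133823\right)} = \frac{1}{3} \left(- \frac{1}{133823}\right) = - \frac{1}{401469} \approx -2.4909 \cdot 10^{-6}$)
$K^{2} + 3215743 = \left(- \frac{1}{401469}\right)^{2} + 3215743 = \frac{1}{161177357961} + 3215743 = \frac{518304960621580024}{161177357961}$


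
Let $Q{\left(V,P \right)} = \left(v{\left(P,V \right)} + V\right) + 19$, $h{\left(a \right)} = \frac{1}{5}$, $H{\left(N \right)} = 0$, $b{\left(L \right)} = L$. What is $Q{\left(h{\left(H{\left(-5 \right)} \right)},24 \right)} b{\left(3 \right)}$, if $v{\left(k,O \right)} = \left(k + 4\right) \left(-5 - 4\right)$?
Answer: $- \frac{3492}{5} \approx -698.4$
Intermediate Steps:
$v{\left(k,O \right)} = -36 - 9 k$ ($v{\left(k,O \right)} = \left(4 + k\right) \left(-9\right) = -36 - 9 k$)
$h{\left(a \right)} = \frac{1}{5}$
$Q{\left(V,P \right)} = -17 + V - 9 P$ ($Q{\left(V,P \right)} = \left(\left(-36 - 9 P\right) + V\right) + 19 = \left(-36 + V - 9 P\right) + 19 = -17 + V - 9 P$)
$Q{\left(h{\left(H{\left(-5 \right)} \right)},24 \right)} b{\left(3 \right)} = \left(-17 + \frac{1}{5} - 216\right) 3 = \left(- \frac{1164}{5}\right) 3 = - \frac{3492}{5}$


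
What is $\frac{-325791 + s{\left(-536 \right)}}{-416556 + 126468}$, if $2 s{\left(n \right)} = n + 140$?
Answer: $\frac{36221}{32232} \approx 1.1238$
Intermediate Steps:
$s{\left(n \right)} = 70 + \frac{n}{2}$ ($s{\left(n \right)} = \frac{n + 140}{2} = \frac{140 + n}{2} = 70 + \frac{n}{2}$)
$\frac{-325791 + s{\left(-536 \right)}}{-416556 + 126468} = \frac{-325791 + \left(70 + \frac{1}{2} \left(-536\right)\right)}{-416556 + 126468} = \frac{-325791 + \left(70 - 268\right)}{-290088} = \left(-325791 - 198\right) \left(- \frac{1}{290088}\right) = \left(-325989\right) \left(- \frac{1}{290088}\right) = \frac{36221}{32232}$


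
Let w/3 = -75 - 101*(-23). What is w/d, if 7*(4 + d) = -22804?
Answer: -5901/2854 ≈ -2.0676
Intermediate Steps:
d = -22832/7 (d = -4 + (⅐)*(-22804) = -4 - 22804/7 = -22832/7 ≈ -3261.7)
w = 6744 (w = 3*(-75 - 101*(-23)) = 3*(-75 + 2323) = 3*2248 = 6744)
w/d = 6744/(-22832/7) = 6744*(-7/22832) = -5901/2854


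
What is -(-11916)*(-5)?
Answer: -59580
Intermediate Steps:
-(-11916)*(-5) = -2979*20 = -59580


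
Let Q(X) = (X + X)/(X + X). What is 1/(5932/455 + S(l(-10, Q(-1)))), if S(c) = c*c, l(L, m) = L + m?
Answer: 455/42787 ≈ 0.010634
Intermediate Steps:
Q(X) = 1 (Q(X) = (2*X)/((2*X)) = (2*X)*(1/(2*X)) = 1)
S(c) = c²
1/(5932/455 + S(l(-10, Q(-1)))) = 1/(5932/455 + (-10 + 1)²) = 1/(5932*(1/455) + (-9)²) = 1/(5932/455 + 81) = 1/(42787/455) = 455/42787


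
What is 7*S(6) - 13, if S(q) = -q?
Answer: -55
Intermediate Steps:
7*S(6) - 13 = 7*(-1*6) - 13 = 7*(-6) - 13 = -42 - 13 = -55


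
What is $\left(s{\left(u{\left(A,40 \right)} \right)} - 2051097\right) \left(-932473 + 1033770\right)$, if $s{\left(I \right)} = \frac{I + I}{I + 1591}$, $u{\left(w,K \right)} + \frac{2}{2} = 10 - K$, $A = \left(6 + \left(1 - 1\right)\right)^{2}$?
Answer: $- \frac{162060581931227}{780} \approx -2.0777 \cdot 10^{11}$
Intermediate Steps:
$A = 36$ ($A = \left(6 + 0\right)^{2} = 6^{2} = 36$)
$u{\left(w,K \right)} = 9 - K$ ($u{\left(w,K \right)} = -1 - \left(-10 + K\right) = 9 - K$)
$s{\left(I \right)} = \frac{2 I}{1591 + I}$
$\left(s{\left(u{\left(A,40 \right)} \right)} - 2051097\right) \left(-932473 + 1033770\right) = \left(\frac{2 \left(9 - 40\right)}{1591 + \left(9 - 40\right)} - 2051097\right) \left(-932473 + 1033770\right) = \left(\frac{2 \left(9 - 40\right)}{1591 + \left(9 - 40\right)} - 2051097\right) 101297 = \left(2 \left(-31\right) \frac{1}{1591 - 31} - 2051097\right) 101297 = \left(2 \left(-31\right) \frac{1}{1560} - 2051097\right) 101297 = \left(- \frac{31}{780} - 2051097\right) 101297 = \left(- \frac{1599855691}{780}\right) 101297 = - \frac{162060581931227}{780}$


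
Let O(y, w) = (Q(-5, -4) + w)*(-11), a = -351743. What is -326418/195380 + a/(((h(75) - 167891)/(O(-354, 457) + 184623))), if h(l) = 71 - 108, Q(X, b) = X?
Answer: 3086549797114109/8202443160 ≈ 3.7630e+5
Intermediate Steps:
h(l) = -37
O(y, w) = 55 - 11*w (O(y, w) = (-5 + w)*(-11) = 55 - 11*w)
-326418/195380 + a/(((h(75) - 167891)/(O(-354, 457) + 184623))) = -326418/195380 - 351743*((55 - 11*457) + 184623)/(-37 - 167891) = -326418*1/195380 - 351743/((-167928/((55 - 5027) + 184623))) = -163209/97690 - 351743/((-167928/(-4972 + 184623))) = -163209/97690 - 351743/((-167928/179651)) = -163209/97690 - 351743/((-167928*1/179651)) = -163209/97690 - 351743/(-167928/179651) = -163209/97690 - 351743*(-179651/167928) = -163209/97690 + 63190981693/167928 = 3086549797114109/8202443160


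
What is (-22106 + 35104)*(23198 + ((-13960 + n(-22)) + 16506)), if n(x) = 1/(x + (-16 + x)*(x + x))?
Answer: 276061928899/825 ≈ 3.3462e+8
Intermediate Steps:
n(x) = 1/(x + 2*x*(-16 + x)) (n(x) = 1/(x + (-16 + x)*(2*x)) = 1/(x + 2*x*(-16 + x)))
(-22106 + 35104)*(23198 + ((-13960 + n(-22)) + 16506)) = (-22106 + 35104)*(23198 + ((-13960 + 1/((-22)*(-31 + 2*(-22)))) + 16506)) = 12998*(23198 + ((-13960 - 1/(22*(-31 - 44))) + 16506)) = 12998*(23198 + ((-13960 - 1/22/(-75)) + 16506)) = 12998*(23198 + ((-13960 - 1/22*(-1/75)) + 16506)) = 12998*(23198 + ((-13960 + 1/1650) + 16506)) = 12998*(23198 + (-23033999/1650 + 16506)) = 12998*(23198 + 4200901/1650) = 12998*(42477601/1650) = 276061928899/825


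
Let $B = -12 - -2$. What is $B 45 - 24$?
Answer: $-474$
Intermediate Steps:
$B = -10$ ($B = -12 + 2 = -10$)
$B 45 - 24 = \left(-10\right) 45 - 24 = -450 - 24 = -474$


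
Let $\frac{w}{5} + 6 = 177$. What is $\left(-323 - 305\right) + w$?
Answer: $227$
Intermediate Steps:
$w = 855$ ($w = -30 + 5 \cdot 177 = -30 + 885 = 855$)
$\left(-323 - 305\right) + w = \left(-323 - 305\right) + 855 = -628 + 855 = 227$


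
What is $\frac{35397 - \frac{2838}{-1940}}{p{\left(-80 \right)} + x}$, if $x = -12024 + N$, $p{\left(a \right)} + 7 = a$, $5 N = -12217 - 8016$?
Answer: $- \frac{34336509}{15672872} \approx -2.1908$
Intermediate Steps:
$N = - \frac{20233}{5}$ ($N = \frac{-12217 - 8016}{5} = \frac{1}{5} \left(-20233\right) = - \frac{20233}{5} \approx -4046.6$)
$p{\left(a \right)} = -7 + a$
$x = - \frac{80353}{5}$ ($x = -12024 - \frac{20233}{5} = - \frac{80353}{5} \approx -16071.0$)
$\frac{35397 - \frac{2838}{-1940}}{p{\left(-80 \right)} + x} = \frac{35397 - \frac{2838}{-1940}}{\left(-7 - 80\right) - \frac{80353}{5}} = \frac{35397 - - \frac{1419}{970}}{-87 - \frac{80353}{5}} = \frac{35397 + \frac{1419}{970}}{- \frac{80788}{5}} = \frac{34336509}{970} \left(- \frac{5}{80788}\right) = - \frac{34336509}{15672872}$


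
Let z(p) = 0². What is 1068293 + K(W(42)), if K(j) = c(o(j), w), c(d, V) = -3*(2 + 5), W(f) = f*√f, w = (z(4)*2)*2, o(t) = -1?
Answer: 1068272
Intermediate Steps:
z(p) = 0
w = 0 (w = (0*2)*2 = 0*2 = 0)
W(f) = f^(3/2)
c(d, V) = -21 (c(d, V) = -3*7 = -21)
K(j) = -21
1068293 + K(W(42)) = 1068293 - 21 = 1068272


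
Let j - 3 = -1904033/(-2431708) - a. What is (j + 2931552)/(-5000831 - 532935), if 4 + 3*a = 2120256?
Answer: -16230229199503/40369509156984 ≈ -0.40204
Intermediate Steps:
a = 2120252/3 (a = -4/3 + (1/3)*2120256 = -4/3 + 706752 = 2120252/3 ≈ 7.0675e+5)
j = -5155806152945/7295124 (j = 3 + (-1904033/(-2431708) - 1*2120252/3) = 3 + (-1904033*(-1/2431708) - 2120252/3) = 3 + (1904033/2431708 - 2120252/3) = 3 - 5155828038317/7295124 = -5155806152945/7295124 ≈ -7.0675e+5)
(j + 2931552)/(-5000831 - 532935) = (-5155806152945/7295124 + 2931552)/(-5000831 - 532935) = (16230229199503/7295124)/(-5533766) = (16230229199503/7295124)*(-1/5533766) = -16230229199503/40369509156984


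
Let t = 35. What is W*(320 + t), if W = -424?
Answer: -150520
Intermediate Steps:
W*(320 + t) = -424*(320 + 35) = -424*355 = -150520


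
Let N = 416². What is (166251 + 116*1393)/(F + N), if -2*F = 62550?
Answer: 327839/141781 ≈ 2.3123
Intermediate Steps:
N = 173056
F = -31275 (F = -½*62550 = -31275)
(166251 + 116*1393)/(F + N) = (166251 + 116*1393)/(-31275 + 173056) = (166251 + 161588)/141781 = 327839*(1/141781) = 327839/141781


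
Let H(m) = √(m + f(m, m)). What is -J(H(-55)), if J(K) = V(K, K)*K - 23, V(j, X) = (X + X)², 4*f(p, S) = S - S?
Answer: 23 + 220*I*√55 ≈ 23.0 + 1631.6*I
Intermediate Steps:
f(p, S) = 0 (f(p, S) = (S - S)/4 = (¼)*0 = 0)
V(j, X) = 4*X² (V(j, X) = (2*X)² = 4*X²)
H(m) = √m (H(m) = √(m + 0) = √m)
J(K) = -23 + 4*K³ (J(K) = (4*K²)*K - 23 = 4*K³ - 23 = -23 + 4*K³)
-J(H(-55)) = -(-23 + 4*(√(-55))³) = -(-23 + 4*(I*√55)³) = -(-23 + 4*(-55*I*√55)) = -(-23 - 220*I*√55) = 23 + 220*I*√55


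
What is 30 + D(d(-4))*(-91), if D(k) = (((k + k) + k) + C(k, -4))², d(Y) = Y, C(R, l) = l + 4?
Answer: -13074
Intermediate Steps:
C(R, l) = 4 + l
D(k) = 9*k² (D(k) = (((k + k) + k) + (4 - 4))² = ((2*k + k) + 0)² = (3*k + 0)² = (3*k)² = 9*k²)
30 + D(d(-4))*(-91) = 30 + (9*(-4)²)*(-91) = 30 + (9*16)*(-91) = 30 + 144*(-91) = 30 - 13104 = -13074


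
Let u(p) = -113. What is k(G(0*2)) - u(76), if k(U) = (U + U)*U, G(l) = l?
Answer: 113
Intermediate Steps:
k(U) = 2*U² (k(U) = (2*U)*U = 2*U²)
k(G(0*2)) - u(76) = 2*(0*2)² - 1*(-113) = 2*0² + 113 = 2*0 + 113 = 0 + 113 = 113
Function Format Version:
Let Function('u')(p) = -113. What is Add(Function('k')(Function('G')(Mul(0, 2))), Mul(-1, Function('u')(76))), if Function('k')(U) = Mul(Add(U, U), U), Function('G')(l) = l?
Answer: 113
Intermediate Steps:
Function('k')(U) = Mul(2, Pow(U, 2)) (Function('k')(U) = Mul(Mul(2, U), U) = Mul(2, Pow(U, 2)))
Add(Function('k')(Function('G')(Mul(0, 2))), Mul(-1, Function('u')(76))) = Add(Mul(2, Pow(Mul(0, 2), 2)), Mul(-1, -113)) = Add(Mul(2, Pow(0, 2)), 113) = Add(Mul(2, 0), 113) = Add(0, 113) = 113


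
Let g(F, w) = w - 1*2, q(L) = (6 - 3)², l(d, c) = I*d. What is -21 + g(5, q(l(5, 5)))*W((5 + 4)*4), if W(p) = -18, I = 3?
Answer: -147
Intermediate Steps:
l(d, c) = 3*d
q(L) = 9 (q(L) = 3² = 9)
g(F, w) = -2 + w (g(F, w) = w - 2 = -2 + w)
-21 + g(5, q(l(5, 5)))*W((5 + 4)*4) = -21 + (-2 + 9)*(-18) = -21 + 7*(-18) = -21 - 126 = -147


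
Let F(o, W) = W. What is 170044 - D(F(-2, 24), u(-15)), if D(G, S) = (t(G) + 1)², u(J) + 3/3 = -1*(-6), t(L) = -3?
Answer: 170040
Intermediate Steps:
u(J) = 5 (u(J) = -1 - 1*(-6) = -1 + 6 = 5)
D(G, S) = 4 (D(G, S) = (-3 + 1)² = (-2)² = 4)
170044 - D(F(-2, 24), u(-15)) = 170044 - 1*4 = 170044 - 4 = 170040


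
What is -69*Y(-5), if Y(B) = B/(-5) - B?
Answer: -414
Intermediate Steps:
Y(B) = -6*B/5 (Y(B) = B*(-⅕) - B = -B/5 - B = -6*B/5)
-69*Y(-5) = -(-414)*(-5)/5 = -69*6 = -414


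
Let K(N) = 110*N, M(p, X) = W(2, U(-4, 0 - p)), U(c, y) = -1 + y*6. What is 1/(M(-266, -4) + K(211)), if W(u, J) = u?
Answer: 1/23212 ≈ 4.3081e-5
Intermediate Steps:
U(c, y) = -1 + 6*y
M(p, X) = 2
1/(M(-266, -4) + K(211)) = 1/(2 + 110*211) = 1/(2 + 23210) = 1/23212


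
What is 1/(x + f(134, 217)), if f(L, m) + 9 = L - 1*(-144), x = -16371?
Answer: -1/16102 ≈ -6.2104e-5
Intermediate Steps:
f(L, m) = 135 + L (f(L, m) = -9 + (L - 1*(-144)) = -9 + (L + 144) = -9 + (144 + L) = 135 + L)
1/(x + f(134, 217)) = 1/(-16371 + (135 + 134)) = 1/(-16371 + 269) = 1/(-16102) = -1/16102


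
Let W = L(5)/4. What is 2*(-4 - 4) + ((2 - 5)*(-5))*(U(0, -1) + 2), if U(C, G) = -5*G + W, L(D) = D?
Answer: 431/4 ≈ 107.75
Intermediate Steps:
W = 5/4 ≈ 1.2500
U(C, G) = 5/4 - 5*G (U(C, G) = -5*G + 5/4 = 5/4 - 5*G)
2*(-4 - 4) + ((2 - 5)*(-5))*(U(0, -1) + 2) = 2*(-4 - 4) + ((2 - 5)*(-5))*((5/4 - 5*(-1)) + 2) = 2*(-8) + (-3*(-5))*((5/4 + 5) + 2) = -16 + 15*(25/4 + 2) = -16 + 15*(33/4) = -16 + 495/4 = 431/4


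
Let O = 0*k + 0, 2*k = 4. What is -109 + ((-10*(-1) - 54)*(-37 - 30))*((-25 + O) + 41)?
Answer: 47059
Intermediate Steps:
k = 2 (k = (1/2)*4 = 2)
O = 0 (O = 0*2 + 0 = 0 + 0 = 0)
-109 + ((-10*(-1) - 54)*(-37 - 30))*((-25 + O) + 41) = -109 + ((-10*(-1) - 54)*(-37 - 30))*((-25 + 0) + 41) = -109 + ((10 - 54)*(-67))*(-25 + 41) = -109 - 44*(-67)*16 = -109 + 2948*16 = -109 + 47168 = 47059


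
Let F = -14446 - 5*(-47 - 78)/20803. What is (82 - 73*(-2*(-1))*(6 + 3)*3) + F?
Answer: -380819093/20803 ≈ -18306.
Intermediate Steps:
F = -300519513/20803 (F = -14446 - 5*(-125)*(1/20803) = -14446 + 625*(1/20803) = -14446 + 625/20803 = -300519513/20803 ≈ -14446.)
(82 - 73*(-2*(-1))*(6 + 3)*3) + F = (82 - 73*(-2*(-1))*(6 + 3)*3) - 300519513/20803 = (82 - 146*9*3) - 300519513/20803 = (82 - 146*27) - 300519513/20803 = (82 - 73*54) - 300519513/20803 = (82 - 3942) - 300519513/20803 = -3860 - 300519513/20803 = -380819093/20803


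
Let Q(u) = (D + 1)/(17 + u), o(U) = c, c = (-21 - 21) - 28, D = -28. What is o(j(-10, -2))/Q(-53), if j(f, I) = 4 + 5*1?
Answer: -280/3 ≈ -93.333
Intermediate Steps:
j(f, I) = 9 (j(f, I) = 4 + 5 = 9)
c = -70 (c = -42 - 28 = -70)
o(U) = -70
Q(u) = -27/(17 + u) (Q(u) = (-28 + 1)/(17 + u) = -27/(17 + u))
o(j(-10, -2))/Q(-53) = -70/((-27/(17 - 53))) = -70/((-27/(-36))) = -70/((-27*(-1/36))) = -70/¾ = -70*4/3 = -280/3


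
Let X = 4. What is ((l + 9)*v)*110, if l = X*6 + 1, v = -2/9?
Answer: -7480/9 ≈ -831.11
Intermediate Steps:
v = -2/9 (v = -2*1/9 = -2/9 ≈ -0.22222)
l = 25 (l = 4*6 + 1 = 24 + 1 = 25)
((l + 9)*v)*110 = ((25 + 9)*(-2/9))*110 = (34*(-2/9))*110 = -68/9*110 = -7480/9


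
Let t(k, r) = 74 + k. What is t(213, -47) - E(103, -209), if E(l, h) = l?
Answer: 184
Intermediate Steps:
t(213, -47) - E(103, -209) = (74 + 213) - 1*103 = 287 - 103 = 184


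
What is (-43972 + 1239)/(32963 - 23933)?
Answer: -42733/9030 ≈ -4.7323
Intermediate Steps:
(-43972 + 1239)/(32963 - 23933) = -42733/9030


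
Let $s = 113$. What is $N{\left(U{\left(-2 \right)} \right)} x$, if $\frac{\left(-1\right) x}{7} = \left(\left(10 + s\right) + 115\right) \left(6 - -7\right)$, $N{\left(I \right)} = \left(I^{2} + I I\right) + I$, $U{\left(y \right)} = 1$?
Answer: $-64974$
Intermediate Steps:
$N{\left(I \right)} = I + 2 I^{2}$ ($N{\left(I \right)} = \left(I^{2} + I^{2}\right) + I = 2 I^{2} + I = I + 2 I^{2}$)
$x = -21658$ ($x = - 7 \left(\left(10 + 113\right) + 115\right) \left(6 - -7\right) = - 7 \left(123 + 115\right) \left(6 + 7\right) = - 7 \cdot 238 \cdot 13 = \left(-7\right) 3094 = -21658$)
$N{\left(U{\left(-2 \right)} \right)} x = 1 \left(1 + 2 \cdot 1\right) \left(-21658\right) = 1 \left(1 + 2\right) \left(-21658\right) = 1 \cdot 3 \left(-21658\right) = 3 \left(-21658\right) = -64974$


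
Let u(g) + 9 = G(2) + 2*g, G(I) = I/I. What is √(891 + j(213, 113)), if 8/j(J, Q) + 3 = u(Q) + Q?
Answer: 2*√374453/41 ≈ 29.850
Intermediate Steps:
G(I) = 1
u(g) = -8 + 2*g (u(g) = -9 + (1 + 2*g) = -8 + 2*g)
j(J, Q) = 8/(-11 + 3*Q) (j(J, Q) = 8/(-3 + ((-8 + 2*Q) + Q)) = 8/(-3 + (-8 + 3*Q)) = 8/(-11 + 3*Q))
√(891 + j(213, 113)) = √(891 + 8/(-11 + 3*113)) = √(891 + 8/(-11 + 339)) = √(891 + 8/328) = √(891 + 8*(1/328)) = √(891 + 1/41) = √(36532/41) = 2*√374453/41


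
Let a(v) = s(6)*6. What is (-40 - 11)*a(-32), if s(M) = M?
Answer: -1836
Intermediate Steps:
a(v) = 36 (a(v) = 6*6 = 36)
(-40 - 11)*a(-32) = (-40 - 11)*36 = -51*36 = -1836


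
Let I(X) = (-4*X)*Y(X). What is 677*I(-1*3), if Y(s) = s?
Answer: -24372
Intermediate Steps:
I(X) = -4*X² (I(X) = (-4*X)*X = -4*X²)
677*I(-1*3) = 677*(-4*(-1*3)²) = 677*(-4*(-3)²) = 677*(-4*9) = 677*(-36) = -24372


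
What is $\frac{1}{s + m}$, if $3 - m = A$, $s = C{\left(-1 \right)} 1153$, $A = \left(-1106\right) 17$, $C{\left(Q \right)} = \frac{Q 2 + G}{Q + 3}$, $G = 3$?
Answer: $\frac{2}{38763} \approx 5.1596 \cdot 10^{-5}$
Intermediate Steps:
$C{\left(Q \right)} = \frac{3 + 2 Q}{3 + Q}$ ($C{\left(Q \right)} = \frac{Q 2 + 3}{Q + 3} = \frac{2 Q + 3}{3 + Q} = \frac{3 + 2 Q}{3 + Q}$)
$A = -18802$
$s = \frac{1153}{2}$ ($s = \frac{3 + 2 \left(-1\right)}{3 - 1} \cdot 1153 = \frac{3 - 2}{2} \cdot 1153 = \frac{1}{2} \cdot 1 \cdot 1153 = \frac{1}{2} \cdot 1153 = \frac{1153}{2} \approx 576.5$)
$m = 18805$ ($m = 3 - -18802 = 3 + 18802 = 18805$)
$\frac{1}{s + m} = \frac{1}{\frac{1153}{2} + 18805} = \frac{1}{\frac{38763}{2}} = \frac{2}{38763}$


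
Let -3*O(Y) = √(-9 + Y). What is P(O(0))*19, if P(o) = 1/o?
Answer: 19*I ≈ 19.0*I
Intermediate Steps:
O(Y) = -√(-9 + Y)/3
P(O(0))*19 = 19/(-√(-9 + 0)/3) = 19/(-I) = I*19 = 19*I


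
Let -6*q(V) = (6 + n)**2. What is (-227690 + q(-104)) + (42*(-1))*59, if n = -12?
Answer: -230174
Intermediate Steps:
q(V) = -6 (q(V) = -(6 - 12)**2/6 = -1/6*(-6)**2 = -1/6*36 = -6)
(-227690 + q(-104)) + (42*(-1))*59 = (-227690 - 6) + (42*(-1))*59 = -227696 - 42*59 = -227696 - 2478 = -230174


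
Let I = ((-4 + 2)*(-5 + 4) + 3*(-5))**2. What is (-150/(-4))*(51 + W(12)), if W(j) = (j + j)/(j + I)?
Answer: 694125/362 ≈ 1917.5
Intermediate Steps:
I = 169 (I = (-2*(-1) - 15)**2 = (2 - 15)**2 = (-13)**2 = 169)
W(j) = 2*j/(169 + j) (W(j) = (j + j)/(j + 169) = (2*j)/(169 + j) = 2*j/(169 + j))
(-150/(-4))*(51 + W(12)) = (-150/(-4))*(51 + 2*12/(169 + 12)) = (-150*(-1/4))*(51 + 2*12/181) = 75*(51 + 2*12*(1/181))/2 = 75*(51 + 24/181)/2 = (75/2)*(9255/181) = 694125/362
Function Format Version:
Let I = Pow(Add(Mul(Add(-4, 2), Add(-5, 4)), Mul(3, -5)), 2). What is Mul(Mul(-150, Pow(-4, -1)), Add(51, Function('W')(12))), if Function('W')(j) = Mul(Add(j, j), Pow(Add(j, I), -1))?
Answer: Rational(694125, 362) ≈ 1917.5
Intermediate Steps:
I = 169 (I = Pow(Add(Mul(-2, -1), -15), 2) = Pow(Add(2, -15), 2) = Pow(-13, 2) = 169)
Function('W')(j) = Mul(2, j, Pow(Add(169, j), -1)) (Function('W')(j) = Mul(Add(j, j), Pow(Add(j, 169), -1)) = Mul(Mul(2, j), Pow(Add(169, j), -1)) = Mul(2, j, Pow(Add(169, j), -1)))
Mul(Mul(-150, Pow(-4, -1)), Add(51, Function('W')(12))) = Mul(Mul(-150, Pow(-4, -1)), Add(51, Mul(2, 12, Pow(Add(169, 12), -1)))) = Mul(Mul(-150, Rational(-1, 4)), Add(51, Mul(2, 12, Pow(181, -1)))) = Mul(Rational(75, 2), Add(51, Mul(2, 12, Rational(1, 181)))) = Mul(Rational(75, 2), Add(51, Rational(24, 181))) = Mul(Rational(75, 2), Rational(9255, 181)) = Rational(694125, 362)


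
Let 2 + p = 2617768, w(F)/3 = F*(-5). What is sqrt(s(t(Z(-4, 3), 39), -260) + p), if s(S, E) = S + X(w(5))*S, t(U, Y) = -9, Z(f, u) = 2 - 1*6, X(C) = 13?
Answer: 2*sqrt(654410) ≈ 1617.9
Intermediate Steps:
w(F) = -15*F (w(F) = 3*(F*(-5)) = 3*(-5*F) = -15*F)
Z(f, u) = -4 (Z(f, u) = 2 - 6 = -4)
s(S, E) = 14*S (s(S, E) = S + 13*S = 14*S)
p = 2617766 (p = -2 + 2617768 = 2617766)
sqrt(s(t(Z(-4, 3), 39), -260) + p) = sqrt(14*(-9) + 2617766) = sqrt(-126 + 2617766) = sqrt(2617640) = 2*sqrt(654410)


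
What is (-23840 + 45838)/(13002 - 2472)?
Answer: 10999/5265 ≈ 2.0891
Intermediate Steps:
(-23840 + 45838)/(13002 - 2472) = 21998/10530 = 21998*(1/10530) = 10999/5265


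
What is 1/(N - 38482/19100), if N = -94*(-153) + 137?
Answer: 9550/138637209 ≈ 6.8885e-5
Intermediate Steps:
N = 14519 (N = 14382 + 137 = 14519)
1/(N - 38482/19100) = 1/(14519 - 38482/19100) = 1/(14519 - 38482*1/19100) = 1/(14519 - 19241/9550) = 1/(138637209/9550) = 9550/138637209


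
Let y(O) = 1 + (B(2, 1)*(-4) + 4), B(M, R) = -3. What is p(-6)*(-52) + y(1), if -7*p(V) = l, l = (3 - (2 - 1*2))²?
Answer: 587/7 ≈ 83.857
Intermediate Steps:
l = 9 (l = (3 - (2 - 2))² = (3 - 1*0)² = (3 + 0)² = 3² = 9)
p(V) = -9/7 (p(V) = -⅐*9 = -9/7)
y(O) = 17 (y(O) = 1 + (-3*(-4) + 4) = 1 + (12 + 4) = 1 + 16 = 17)
p(-6)*(-52) + y(1) = -9/7*(-52) + 17 = 468/7 + 17 = 587/7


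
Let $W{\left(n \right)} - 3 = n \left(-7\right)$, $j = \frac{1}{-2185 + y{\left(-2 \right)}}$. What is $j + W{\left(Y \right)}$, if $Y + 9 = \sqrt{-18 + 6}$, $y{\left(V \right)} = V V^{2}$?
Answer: $\frac{144737}{2193} - 14 i \sqrt{3} \approx 66.0 - 24.249 i$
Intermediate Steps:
$y{\left(V \right)} = V^{3}$
$j = - \frac{1}{2193}$ ($j = \frac{1}{-2185 + \left(-2\right)^{3}} = \frac{1}{-2185 - 8} = \frac{1}{-2193} = - \frac{1}{2193} \approx -0.000456$)
$Y = -9 + 2 i \sqrt{3}$ ($Y = -9 + \sqrt{-18 + 6} = -9 + \sqrt{-12} = -9 + 2 i \sqrt{3} \approx -9.0 + 3.4641 i$)
$W{\left(n \right)} = 3 - 7 n$ ($W{\left(n \right)} = 3 + n \left(-7\right) = 3 - 7 n$)
$j + W{\left(Y \right)} = - \frac{1}{2193} + \left(3 - 7 \left(-9 + 2 i \sqrt{3}\right)\right) = - \frac{1}{2193} + \left(3 + \left(63 - 14 i \sqrt{3}\right)\right) = - \frac{1}{2193} + \left(66 - 14 i \sqrt{3}\right) = \frac{144737}{2193} - 14 i \sqrt{3}$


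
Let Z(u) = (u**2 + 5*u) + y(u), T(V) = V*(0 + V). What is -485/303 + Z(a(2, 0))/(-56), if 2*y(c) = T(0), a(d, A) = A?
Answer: -485/303 ≈ -1.6007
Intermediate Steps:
T(V) = V**2 (T(V) = V*V = V**2)
y(c) = 0 (y(c) = (1/2)*0**2 = (1/2)*0 = 0)
Z(u) = u**2 + 5*u (Z(u) = (u**2 + 5*u) + 0 = u**2 + 5*u)
-485/303 + Z(a(2, 0))/(-56) = -485/303 + (0*(5 + 0))/(-56) = -485*1/303 + (0*5)*(-1/56) = -485/303 + 0*(-1/56) = -485/303 + 0 = -485/303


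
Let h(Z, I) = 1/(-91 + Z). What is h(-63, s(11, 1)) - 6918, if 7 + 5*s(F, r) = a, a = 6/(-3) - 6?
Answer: -1065373/154 ≈ -6918.0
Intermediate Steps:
a = -8 (a = 6*(-1/3) - 6 = -2 - 6 = -8)
s(F, r) = -3 (s(F, r) = -7/5 + (1/5)*(-8) = -7/5 - 8/5 = -3)
h(-63, s(11, 1)) - 6918 = 1/(-91 - 63) - 6918 = 1/(-154) - 6918 = -1/154 - 6918 = -1065373/154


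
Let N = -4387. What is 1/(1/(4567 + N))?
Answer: 180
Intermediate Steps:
1/(1/(4567 + N)) = 1/(1/(4567 - 4387)) = 1/(1/180) = 180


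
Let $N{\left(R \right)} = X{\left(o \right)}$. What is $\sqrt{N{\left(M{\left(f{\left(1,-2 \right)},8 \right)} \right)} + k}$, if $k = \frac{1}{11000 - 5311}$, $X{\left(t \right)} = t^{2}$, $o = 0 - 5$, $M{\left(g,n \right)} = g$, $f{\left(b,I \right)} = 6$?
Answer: $\frac{\sqrt{809123714}}{5689} \approx 5.0$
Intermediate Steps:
$o = -5$ ($o = 0 - 5 = -5$)
$N{\left(R \right)} = 25$ ($N{\left(R \right)} = \left(-5\right)^{2} = 25$)
$k = \frac{1}{5689} \approx 0.00017578$
$\sqrt{N{\left(M{\left(f{\left(1,-2 \right)},8 \right)} \right)} + k} = \sqrt{25 + \frac{1}{5689}} = \sqrt{\frac{142226}{5689}} = \frac{\sqrt{809123714}}{5689}$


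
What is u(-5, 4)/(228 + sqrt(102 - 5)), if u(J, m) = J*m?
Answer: -4560/51887 + 20*sqrt(97)/51887 ≈ -0.084087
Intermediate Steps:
u(-5, 4)/(228 + sqrt(102 - 5)) = (-5*4)/(228 + sqrt(102 - 5)) = -20/(228 + sqrt(97))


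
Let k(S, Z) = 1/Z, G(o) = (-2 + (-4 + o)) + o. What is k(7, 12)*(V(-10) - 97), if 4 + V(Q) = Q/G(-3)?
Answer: -601/72 ≈ -8.3472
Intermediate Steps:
G(o) = -6 + 2*o (G(o) = (-6 + o) + o = -6 + 2*o)
V(Q) = -4 - Q/12 (V(Q) = -4 + Q/(-6 + 2*(-3)) = -4 + Q/(-6 - 6) = -4 + Q/(-12) = -4 + Q*(-1/12) = -4 - Q/12)
k(7, 12)*(V(-10) - 97) = ((-4 - 1/12*(-10)) - 97)/12 = ((-4 + ⅚) - 97)/12 = (-19/6 - 97)/12 = (1/12)*(-601/6) = -601/72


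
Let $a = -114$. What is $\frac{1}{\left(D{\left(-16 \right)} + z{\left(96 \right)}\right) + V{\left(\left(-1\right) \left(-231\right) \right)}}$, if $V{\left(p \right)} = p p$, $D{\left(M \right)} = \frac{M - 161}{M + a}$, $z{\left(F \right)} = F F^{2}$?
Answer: $\frac{130}{121952787} \approx 1.066 \cdot 10^{-6}$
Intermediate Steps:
$z{\left(F \right)} = F^{3}$
$D{\left(M \right)} = \frac{-161 + M}{-114 + M}$ ($D{\left(M \right)} = \frac{M - 161}{M - 114} = \frac{-161 + M}{-114 + M}$)
$V{\left(p \right)} = p^{2}$
$\frac{1}{\left(D{\left(-16 \right)} + z{\left(96 \right)}\right) + V{\left(\left(-1\right) \left(-231\right) \right)}} = \frac{1}{\left(\frac{-161 - 16}{-114 - 16} + 96^{3}\right) + \left(\left(-1\right) \left(-231\right)\right)^{2}} = \frac{1}{\left(\frac{1}{-130} \left(-177\right) + 884736\right) + 231^{2}} = \frac{1}{\left(\left(- \frac{1}{130}\right) \left(-177\right) + 884736\right) + 53361} = \frac{1}{\left(\frac{177}{130} + 884736\right) + 53361} = \frac{1}{\frac{115015857}{130} + 53361} = \frac{1}{\frac{121952787}{130}} = \frac{130}{121952787}$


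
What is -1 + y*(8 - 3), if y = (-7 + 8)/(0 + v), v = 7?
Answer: -2/7 ≈ -0.28571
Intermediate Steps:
y = 1/7 (y = (-7 + 8)/(0 + 7) = 1/7 ≈ 0.14286)
-1 + y*(8 - 3) = -1 + (8 - 3)/7 = -1 + (1/7)*5 = -1 + 5/7 = -2/7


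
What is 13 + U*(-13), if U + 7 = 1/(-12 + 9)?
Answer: 325/3 ≈ 108.33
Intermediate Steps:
U = -22/3 (U = -7 + 1/(-12 + 9) = -7 + 1/(-3) = -7 - ⅓ = -22/3 ≈ -7.3333)
13 + U*(-13) = 13 - 22/3*(-13) = 13 + 286/3 = 325/3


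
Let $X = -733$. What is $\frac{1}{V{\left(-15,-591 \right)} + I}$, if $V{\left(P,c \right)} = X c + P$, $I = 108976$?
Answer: $\frac{1}{542164} \approx 1.8445 \cdot 10^{-6}$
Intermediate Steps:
$V{\left(P,c \right)} = P - 733 c$ ($V{\left(P,c \right)} = - 733 c + P = P - 733 c$)
$\frac{1}{V{\left(-15,-591 \right)} + I} = \frac{1}{\left(-15 - -433203\right) + 108976} = \frac{1}{\left(-15 + 433203\right) + 108976} = \frac{1}{433188 + 108976} = \frac{1}{542164}$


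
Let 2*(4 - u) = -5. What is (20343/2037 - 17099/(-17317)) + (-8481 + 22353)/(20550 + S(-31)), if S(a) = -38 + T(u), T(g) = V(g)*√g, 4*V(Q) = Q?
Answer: 7377527842067199786/633240085462243105 - 1442688*√26/53854992235 ≈ 11.650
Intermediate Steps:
u = 13/2 (u = 4 - ½*(-5) = 4 + 5/2 = 13/2 ≈ 6.5000)
V(Q) = Q/4
T(g) = g^(3/2)/4 (T(g) = (g/4)*√g = g^(3/2)/4)
S(a) = -38 + 13*√26/16 (S(a) = -38 + (13/2)^(3/2)/4 = -38 + (13*√26/4)/4 = -38 + 13*√26/16)
(20343/2037 - 17099/(-17317)) + (-8481 + 22353)/(20550 + S(-31)) = (20343/2037 - 17099/(-17317)) + (-8481 + 22353)/(20550 + (-38 + 13*√26/16)) = (20343*(1/2037) - 17099*(-1/17317)) + 13872/(20512 + 13*√26/16) = (6781/679 + 17099/17317) + 13872/(20512 + 13*√26/16) = 129036798/11758243 + 13872/(20512 + 13*√26/16)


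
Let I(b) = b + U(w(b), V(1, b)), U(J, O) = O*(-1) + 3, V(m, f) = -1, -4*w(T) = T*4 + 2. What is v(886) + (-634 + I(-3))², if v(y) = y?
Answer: 401575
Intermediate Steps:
w(T) = -½ - T (w(T) = -(T*4 + 2)/4 = -(4*T + 2)/4 = -(2 + 4*T)/4 = -½ - T)
U(J, O) = 3 - O (U(J, O) = -O + 3 = 3 - O)
I(b) = 4 + b (I(b) = b + (3 - 1*(-1)) = b + (3 + 1) = b + 4 = 4 + b)
v(886) + (-634 + I(-3))² = 886 + (-634 + (4 - 3))² = 886 + (-634 + 1)² = 886 + (-633)² = 886 + 400689 = 401575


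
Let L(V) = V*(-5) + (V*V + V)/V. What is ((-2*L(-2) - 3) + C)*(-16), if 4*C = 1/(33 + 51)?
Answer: 7055/21 ≈ 335.95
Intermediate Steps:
L(V) = -5*V + (V + V²)/V (L(V) = -5*V + (V² + V)/V = -5*V + (V + V²)/V)
C = 1/336 (C = 1/(4*(33 + 51)) = (¼)/84 = (¼)*(1/84) = 1/336 ≈ 0.0029762)
((-2*L(-2) - 3) + C)*(-16) = ((-2*(1 - 4*(-2)) - 3) + 1/336)*(-16) = ((-2*(1 + 8) - 3) + 1/336)*(-16) = ((-2*9 - 3) + 1/336)*(-16) = ((-18 - 3) + 1/336)*(-16) = (-21 + 1/336)*(-16) = -7055/336*(-16) = 7055/21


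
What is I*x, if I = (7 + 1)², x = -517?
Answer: -33088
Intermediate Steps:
I = 64 (I = 8² = 64)
I*x = 64*(-517) = -33088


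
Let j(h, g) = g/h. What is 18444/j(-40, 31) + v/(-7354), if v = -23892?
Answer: -2712373194/113987 ≈ -23795.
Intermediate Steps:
18444/j(-40, 31) + v/(-7354) = 18444/((31/(-40))) - 23892/(-7354) = 18444/((31*(-1/40))) - 23892*(-1/7354) = 18444/(-31/40) + 11946/3677 = 18444*(-40/31) + 11946/3677 = -737760/31 + 11946/3677 = -2712373194/113987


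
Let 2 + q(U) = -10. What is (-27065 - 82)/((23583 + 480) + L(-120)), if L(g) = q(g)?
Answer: -9049/8017 ≈ -1.1287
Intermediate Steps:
q(U) = -12 (q(U) = -2 - 10 = -12)
L(g) = -12
(-27065 - 82)/((23583 + 480) + L(-120)) = (-27065 - 82)/((23583 + 480) - 12) = -27147/(24063 - 12) = -27147/24051 = -27147*1/24051 = -9049/8017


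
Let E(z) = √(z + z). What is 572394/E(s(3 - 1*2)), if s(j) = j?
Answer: 286197*√2 ≈ 4.0474e+5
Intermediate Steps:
E(z) = √2*√z (E(z) = √(2*z) = √2*√z)
572394/E(s(3 - 1*2)) = 572394/((√2*√(3 - 1*2))) = 572394/((√2*√(3 - 2))) = 572394/((√2*√1)) = 572394/((√2*1)) = 572394/(√2) = 572394*(√2/2) = 286197*√2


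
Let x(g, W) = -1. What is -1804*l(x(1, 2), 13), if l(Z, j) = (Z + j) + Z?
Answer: -19844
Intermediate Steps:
l(Z, j) = j + 2*Z
-1804*l(x(1, 2), 13) = -1804*(13 + 2*(-1)) = -1804*(13 - 2) = -1804*11 = -19844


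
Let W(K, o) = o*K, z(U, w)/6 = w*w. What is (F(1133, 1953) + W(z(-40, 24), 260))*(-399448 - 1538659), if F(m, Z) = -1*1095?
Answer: -1739383198755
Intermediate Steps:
z(U, w) = 6*w² (z(U, w) = 6*(w*w) = 6*w²)
F(m, Z) = -1095
W(K, o) = K*o
(F(1133, 1953) + W(z(-40, 24), 260))*(-399448 - 1538659) = (-1095 + (6*24²)*260)*(-399448 - 1538659) = (-1095 + (6*576)*260)*(-1938107) = (-1095 + 3456*260)*(-1938107) = (-1095 + 898560)*(-1938107) = 897465*(-1938107) = -1739383198755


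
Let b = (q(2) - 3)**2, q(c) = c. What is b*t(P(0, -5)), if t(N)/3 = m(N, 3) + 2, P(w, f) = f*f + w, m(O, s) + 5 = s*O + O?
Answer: 291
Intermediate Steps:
m(O, s) = -5 + O + O*s (m(O, s) = -5 + (s*O + O) = -5 + (O*s + O) = -5 + (O + O*s) = -5 + O + O*s)
P(w, f) = w + f**2 (P(w, f) = f**2 + w = w + f**2)
t(N) = -9 + 12*N (t(N) = 3*((-5 + N + N*3) + 2) = 3*((-5 + N + 3*N) + 2) = 3*((-5 + 4*N) + 2) = 3*(-3 + 4*N) = -9 + 12*N)
b = 1 (b = (2 - 3)**2 = (-1)**2 = 1)
b*t(P(0, -5)) = 1*(-9 + 12*(0 + (-5)**2)) = 1*(-9 + 12*(0 + 25)) = 1*(-9 + 12*25) = 1*(-9 + 300) = 1*291 = 291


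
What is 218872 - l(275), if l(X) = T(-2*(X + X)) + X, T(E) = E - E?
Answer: 218597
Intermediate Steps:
T(E) = 0
l(X) = X (l(X) = 0 + X = X)
218872 - l(275) = 218872 - 1*275 = 218872 - 275 = 218597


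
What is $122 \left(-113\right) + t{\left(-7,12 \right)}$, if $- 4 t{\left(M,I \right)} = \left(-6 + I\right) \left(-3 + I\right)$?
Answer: $- \frac{27599}{2} \approx -13800.0$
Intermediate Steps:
$t{\left(M,I \right)} = - \frac{\left(-6 + I\right) \left(-3 + I\right)}{4}$
$122 \left(-113\right) + t{\left(-7,12 \right)} = 122 \left(-113\right) - \left(- \frac{45}{2} + 36\right) = -13786 - \frac{27}{2} = - \frac{27599}{2}$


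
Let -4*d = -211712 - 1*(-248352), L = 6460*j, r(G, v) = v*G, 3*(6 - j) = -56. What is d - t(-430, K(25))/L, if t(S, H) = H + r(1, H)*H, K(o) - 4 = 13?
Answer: -128789627/14060 ≈ -9160.0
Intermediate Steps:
j = 74/3 (j = 6 - 1/3*(-56) = 6 + 56/3 = 74/3 ≈ 24.667)
r(G, v) = G*v
K(o) = 17 (K(o) = 4 + 13 = 17)
t(S, H) = H + H**2 (t(S, H) = H + (1*H)*H = H + H*H = H + H**2)
L = 478040/3 (L = 6460*(74/3) = 478040/3 ≈ 1.5935e+5)
d = -9160 (d = -(-211712 - 1*(-248352))/4 = -(-211712 + 248352)/4 = -1/4*36640 = -9160)
d - t(-430, K(25))/L = -9160 - 17*(1 + 17)/478040/3 = -9160 - 17*18*3/478040 = -9160 - 306*3/478040 = -9160 - 1*27/14060 = -9160 - 27/14060 = -128789627/14060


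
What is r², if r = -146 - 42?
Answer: 35344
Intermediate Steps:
r = -188
r² = (-188)² = 35344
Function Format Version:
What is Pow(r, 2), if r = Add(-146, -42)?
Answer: 35344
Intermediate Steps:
r = -188
Pow(r, 2) = Pow(-188, 2) = 35344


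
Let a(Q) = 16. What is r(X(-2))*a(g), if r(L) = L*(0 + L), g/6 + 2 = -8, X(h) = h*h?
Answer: 256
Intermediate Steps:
X(h) = h**2
g = -60 (g = -12 + 6*(-8) = -12 - 48 = -60)
r(L) = L**2 (r(L) = L*L = L**2)
r(X(-2))*a(g) = ((-2)**2)**2*16 = 4**2*16 = 16*16 = 256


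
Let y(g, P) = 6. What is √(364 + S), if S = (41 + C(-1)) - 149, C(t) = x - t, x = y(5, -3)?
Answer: √263 ≈ 16.217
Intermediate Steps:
x = 6
C(t) = 6 - t
S = -101 (S = (41 + (6 - 1*(-1))) - 149 = (41 + (6 + 1)) - 149 = (41 + 7) - 149 = 48 - 149 = -101)
√(364 + S) = √(364 - 101) = √263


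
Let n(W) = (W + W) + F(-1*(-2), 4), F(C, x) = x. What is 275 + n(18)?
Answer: 315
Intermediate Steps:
n(W) = 4 + 2*W (n(W) = (W + W) + 4 = 2*W + 4 = 4 + 2*W)
275 + n(18) = 275 + (4 + 2*18) = 275 + (4 + 36) = 275 + 40 = 315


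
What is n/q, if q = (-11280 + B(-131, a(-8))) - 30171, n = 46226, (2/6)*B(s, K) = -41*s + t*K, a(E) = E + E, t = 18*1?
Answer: -23113/13101 ≈ -1.7642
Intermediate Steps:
t = 18
a(E) = 2*E
B(s, K) = -123*s + 54*K (B(s, K) = 3*(-41*s + 18*K) = -123*s + 54*K)
q = -26202 (q = (-11280 + (-123*(-131) + 54*(2*(-8)))) - 30171 = (-11280 + (16113 + 54*(-16))) - 30171 = (-11280 + (16113 - 864)) - 30171 = (-11280 + 15249) - 30171 = 3969 - 30171 = -26202)
n/q = 46226/(-26202) = 46226*(-1/26202) = -23113/13101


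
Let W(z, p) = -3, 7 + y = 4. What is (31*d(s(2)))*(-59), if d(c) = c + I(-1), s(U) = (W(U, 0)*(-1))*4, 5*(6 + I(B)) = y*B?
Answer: -60357/5 ≈ -12071.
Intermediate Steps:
y = -3 (y = -7 + 4 = -3)
I(B) = -6 - 3*B/5 (I(B) = -6 + (-3*B)/5 = -6 - 3*B/5)
s(U) = 12 (s(U) = -3*(-1)*4 = 3*4 = 12)
d(c) = -27/5 + c (d(c) = c + (-6 - ⅗*(-1)) = c + (-6 + ⅗) = c - 27/5 = -27/5 + c)
(31*d(s(2)))*(-59) = (31*(-27/5 + 12))*(-59) = (31*(33/5))*(-59) = (1023/5)*(-59) = -60357/5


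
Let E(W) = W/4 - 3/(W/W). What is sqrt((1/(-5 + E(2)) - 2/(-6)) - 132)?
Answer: I*sqrt(3295)/5 ≈ 11.48*I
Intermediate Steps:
E(W) = -3 + W/4 (E(W) = W*(1/4) - 3/1 = W/4 - 3*1 = W/4 - 3 = -3 + W/4)
sqrt((1/(-5 + E(2)) - 2/(-6)) - 132) = sqrt((1/(-5 + (-3 + (1/4)*2)) - 2/(-6)) - 132) = sqrt((1/(-5 + (-3 + 1/2)) - 2*(-1/6)) - 132) = sqrt((1/(-5 - 5/2) + 1/3) - 132) = sqrt((1/(-15/2) + 1/3) - 132) = sqrt((-2/15 + 1/3) - 132) = sqrt(1/5 - 132) = sqrt(-659/5) = I*sqrt(3295)/5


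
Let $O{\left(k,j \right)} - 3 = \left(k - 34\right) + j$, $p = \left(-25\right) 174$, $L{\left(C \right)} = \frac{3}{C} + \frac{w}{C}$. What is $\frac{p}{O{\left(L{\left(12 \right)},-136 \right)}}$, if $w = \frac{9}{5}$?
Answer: $\frac{21750}{833} \approx 26.11$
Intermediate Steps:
$w = \frac{9}{5}$ ($w = 9 \cdot \frac{1}{5} = \frac{9}{5} \approx 1.8$)
$L{\left(C \right)} = \frac{24}{5 C}$ ($L{\left(C \right)} = \frac{3}{C} + \frac{9}{5 C} = \frac{24}{5 C}$)
$p = -4350$
$O{\left(k,j \right)} = -31 + j + k$ ($O{\left(k,j \right)} = 3 + \left(\left(k - 34\right) + j\right) = 3 + \left(\left(-34 + k\right) + j\right) = 3 + \left(-34 + j + k\right) = -31 + j + k$)
$\frac{p}{O{\left(L{\left(12 \right)},-136 \right)}} = - \frac{4350}{-31 - 136 + \frac{24}{5 \cdot 12}} = - \frac{4350}{-31 - 136 + \frac{24}{5} \cdot \frac{1}{12}} = - \frac{4350}{-31 - 136 + \frac{2}{5}} = - \frac{4350}{- \frac{833}{5}} = \left(-4350\right) \left(- \frac{5}{833}\right) = \frac{21750}{833}$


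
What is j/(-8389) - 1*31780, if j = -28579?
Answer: -266573841/8389 ≈ -31777.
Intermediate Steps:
j/(-8389) - 1*31780 = -28579/(-8389) - 1*31780 = -28579*(-1/8389) - 31780 = 28579/8389 - 31780 = -266573841/8389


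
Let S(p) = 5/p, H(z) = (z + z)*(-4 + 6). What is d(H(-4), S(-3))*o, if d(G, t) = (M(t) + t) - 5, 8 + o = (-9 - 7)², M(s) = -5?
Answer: -8680/3 ≈ -2893.3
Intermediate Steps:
H(z) = 4*z (H(z) = (2*z)*2 = 4*z)
o = 248 (o = -8 + (-9 - 7)² = -8 + (-16)² = -8 + 256 = 248)
d(G, t) = -10 + t (d(G, t) = (-5 + t) - 5 = -10 + t)
d(H(-4), S(-3))*o = (-10 + 5/(-3))*248 = (-10 + 5*(-⅓))*248 = (-10 - 5/3)*248 = -35/3*248 = -8680/3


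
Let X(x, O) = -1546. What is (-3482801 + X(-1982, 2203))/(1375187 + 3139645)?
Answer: -1161449/1504944 ≈ -0.77176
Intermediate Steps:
(-3482801 + X(-1982, 2203))/(1375187 + 3139645) = (-3482801 - 1546)/(1375187 + 3139645) = -3484347/4514832 = -3484347*1/4514832 = -1161449/1504944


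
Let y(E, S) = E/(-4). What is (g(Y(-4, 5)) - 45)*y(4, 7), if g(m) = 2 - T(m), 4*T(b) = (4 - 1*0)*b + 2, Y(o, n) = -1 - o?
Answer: 93/2 ≈ 46.500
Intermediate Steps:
T(b) = ½ + b (T(b) = ((4 - 1*0)*b + 2)/4 = ((4 + 0)*b + 2)/4 = (4*b + 2)/4 = (2 + 4*b)/4 = ½ + b)
y(E, S) = -E/4 (y(E, S) = E*(-¼) = -E/4)
g(m) = 3/2 - m (g(m) = 2 - (½ + m) = 2 + (-½ - m) = 3/2 - m)
(g(Y(-4, 5)) - 45)*y(4, 7) = ((3/2 - (-1 - 1*(-4))) - 45)*(-¼*4) = ((3/2 - (-1 + 4)) - 45)*(-1) = ((3/2 - 1*3) - 45)*(-1) = ((3/2 - 3) - 45)*(-1) = (-3/2 - 45)*(-1) = -93/2*(-1) = 93/2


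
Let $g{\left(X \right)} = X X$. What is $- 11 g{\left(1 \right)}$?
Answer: $-11$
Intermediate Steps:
$g{\left(X \right)} = X^{2}$
$- 11 g{\left(1 \right)} = - 11 \cdot 1^{2} = - 11 \cdot 1 = \left(-1\right) 11 = -11$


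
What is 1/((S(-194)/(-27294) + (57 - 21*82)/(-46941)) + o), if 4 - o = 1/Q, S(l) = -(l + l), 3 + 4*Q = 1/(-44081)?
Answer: 7059667708149/37801539495512 ≈ 0.18676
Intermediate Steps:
Q = -33061/44081 (Q = -¾ + (¼)/(-44081) = -¾ + (¼)*(-1/44081) = -¾ - 1/176324 = -33061/44081 ≈ -0.75001)
S(l) = -2*l
o = 176325/33061 (o = 4 - 1/(-33061/44081) = 4 - 1*(-44081/33061) = 4 + 44081/33061 = 176325/33061 ≈ 5.3333)
1/((S(-194)/(-27294) + (57 - 21*82)/(-46941)) + o) = 1/((-2*(-194)/(-27294) + (57 - 21*82)/(-46941)) + 176325/33061) = 1/((388*(-1/27294) + (57 - 1722)*(-1/46941)) + 176325/33061) = 1/((-194/13647 - 1665*(-1/46941)) + 176325/33061) = 1/((-194/13647 + 555/15647) + 176325/33061) = 1/(4538567/213534609 + 176325/33061) = 1/(37801539495512/7059667708149) = 7059667708149/37801539495512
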